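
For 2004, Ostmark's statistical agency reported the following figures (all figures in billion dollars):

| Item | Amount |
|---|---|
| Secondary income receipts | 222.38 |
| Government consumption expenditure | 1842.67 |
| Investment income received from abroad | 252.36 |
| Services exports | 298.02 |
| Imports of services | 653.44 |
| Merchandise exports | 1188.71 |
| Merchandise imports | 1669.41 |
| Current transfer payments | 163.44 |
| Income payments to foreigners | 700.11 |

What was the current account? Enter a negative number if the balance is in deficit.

-1224.93

Goods balance = 1188.71 - 1669.41 = -480.70
Services balance = 298.02 - 653.44 = -355.42
Trade balance (goods + services) = -480.70 + (-355.42) = -836.12
Net primary income = 252.36 - 700.11 = -447.75
Net secondary income = 222.38 - 163.44 = 58.94
Current account = -836.12 + (-447.75) + 58.94 = -1224.93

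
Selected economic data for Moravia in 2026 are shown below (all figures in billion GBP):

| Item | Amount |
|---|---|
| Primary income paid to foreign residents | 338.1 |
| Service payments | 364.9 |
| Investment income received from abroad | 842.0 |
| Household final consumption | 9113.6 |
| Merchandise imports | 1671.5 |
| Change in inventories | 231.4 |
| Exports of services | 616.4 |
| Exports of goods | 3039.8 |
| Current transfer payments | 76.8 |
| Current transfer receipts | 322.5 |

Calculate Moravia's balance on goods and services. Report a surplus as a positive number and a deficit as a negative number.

Goods balance = 3039.8 - 1671.5 = 1368.3
Services balance = 616.4 - 364.9 = 251.5
Trade balance (goods + services) = 1368.3 + 251.5 = 1619.8

1619.8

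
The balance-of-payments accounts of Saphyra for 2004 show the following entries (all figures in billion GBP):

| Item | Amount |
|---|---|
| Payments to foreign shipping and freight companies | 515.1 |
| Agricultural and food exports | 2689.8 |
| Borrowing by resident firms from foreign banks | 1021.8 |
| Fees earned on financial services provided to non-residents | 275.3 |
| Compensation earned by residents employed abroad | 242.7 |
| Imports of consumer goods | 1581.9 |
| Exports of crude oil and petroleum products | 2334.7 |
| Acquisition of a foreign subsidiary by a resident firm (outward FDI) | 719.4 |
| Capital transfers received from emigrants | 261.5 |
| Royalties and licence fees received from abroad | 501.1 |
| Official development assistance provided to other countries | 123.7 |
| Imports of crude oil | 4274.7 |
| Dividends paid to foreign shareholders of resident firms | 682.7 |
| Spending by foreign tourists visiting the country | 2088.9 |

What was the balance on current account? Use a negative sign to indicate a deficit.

954.4

Goods: 2689.8 - 4274.7 - 1581.9 + 2334.7 = -832.1
Services: 275.3 + 501.1 - 515.1 + 2088.9 = 2350.2
Primary income: 242.7 - 682.7 = -440.0
Secondary income: -123.7
Current account = (-832.1) + 2350.2 + (-440.0) + (-123.7) = 954.4
(Excluded from the current account — financial account: borrowing by resident firms from foreign banks 1021.8, acquisition of a foreign subsidiary by a resident firm (outward FDI) 719.4; capital account: capital transfers received from emigrants 261.5.)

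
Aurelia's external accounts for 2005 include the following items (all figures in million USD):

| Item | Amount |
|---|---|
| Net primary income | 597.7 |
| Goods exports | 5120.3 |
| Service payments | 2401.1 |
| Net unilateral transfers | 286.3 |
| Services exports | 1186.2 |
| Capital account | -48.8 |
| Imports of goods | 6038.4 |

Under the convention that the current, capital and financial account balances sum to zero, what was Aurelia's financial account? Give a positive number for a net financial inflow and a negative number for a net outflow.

1297.8

Goods balance = 5120.3 - 6038.4 = -918.1
Services balance = 1186.2 - 2401.1 = -1214.9
Trade balance (goods + services) = -918.1 + (-1214.9) = -2133.0
Net primary income = 597.7
Net secondary income = 286.3
Current account = -2133.0 + 597.7 + 286.3 = -1249.0
Financial account = -(-1249.0 + (-48.8)) = 1297.8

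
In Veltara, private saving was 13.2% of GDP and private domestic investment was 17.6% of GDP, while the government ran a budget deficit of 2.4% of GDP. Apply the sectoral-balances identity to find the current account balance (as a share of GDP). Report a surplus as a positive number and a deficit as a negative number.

-6.8

By the sectoral-balances identity, CA = (S_private - I) + (T - G).
Private balance = 13.2 - 17.6 = -4.4
Government balance (T - G) = -2.4
CA = -4.4 + (-2.4) = -6.8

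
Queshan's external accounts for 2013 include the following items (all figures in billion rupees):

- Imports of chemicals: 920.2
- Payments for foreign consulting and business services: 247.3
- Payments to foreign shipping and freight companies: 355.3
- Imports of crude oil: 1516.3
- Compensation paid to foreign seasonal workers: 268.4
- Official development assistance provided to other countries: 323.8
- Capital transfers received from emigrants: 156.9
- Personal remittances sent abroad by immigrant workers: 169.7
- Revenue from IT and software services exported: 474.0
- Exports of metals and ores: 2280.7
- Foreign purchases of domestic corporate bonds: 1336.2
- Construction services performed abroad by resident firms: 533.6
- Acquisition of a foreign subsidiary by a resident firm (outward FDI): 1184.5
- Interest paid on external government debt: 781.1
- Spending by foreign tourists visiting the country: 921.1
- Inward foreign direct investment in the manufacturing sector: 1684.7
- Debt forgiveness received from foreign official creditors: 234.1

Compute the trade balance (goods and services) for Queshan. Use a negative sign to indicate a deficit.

Goods: 2280.7 - 920.2 - 1516.3 = -155.8
Services: 533.6 - 355.3 + 921.1 + 474.0 - 247.3 = 1326.1
Trade balance = -155.8 + 1326.1 = 1170.3
(Excluded from the trade balance — primary income: compensation paid to foreign seasonal workers 268.4, interest paid on external government debt 781.1; secondary income: official development assistance provided to other countries 323.8, personal remittances sent abroad by immigrant workers 169.7; capital account: capital transfers received from emigrants 156.9, debt forgiveness received from foreign official creditors 234.1; financial account: foreign purchases of domestic corporate bonds 1336.2, acquisition of a foreign subsidiary by a resident firm (outward FDI) 1184.5, inward foreign direct investment in the manufacturing sector 1684.7.)

1170.3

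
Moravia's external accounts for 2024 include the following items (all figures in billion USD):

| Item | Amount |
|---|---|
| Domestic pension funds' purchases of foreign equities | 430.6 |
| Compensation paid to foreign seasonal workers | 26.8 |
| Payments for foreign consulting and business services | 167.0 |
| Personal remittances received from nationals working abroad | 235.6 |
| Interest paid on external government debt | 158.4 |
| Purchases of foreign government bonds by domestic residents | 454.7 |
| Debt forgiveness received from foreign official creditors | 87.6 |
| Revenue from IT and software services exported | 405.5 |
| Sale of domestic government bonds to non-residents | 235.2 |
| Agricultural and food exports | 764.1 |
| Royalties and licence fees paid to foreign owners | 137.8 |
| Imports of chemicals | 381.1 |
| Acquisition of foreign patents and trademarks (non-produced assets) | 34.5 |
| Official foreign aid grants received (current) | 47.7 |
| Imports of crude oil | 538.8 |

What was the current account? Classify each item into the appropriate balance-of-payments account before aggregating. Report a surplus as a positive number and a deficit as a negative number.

Goods: -381.1 - 538.8 + 764.1 = -155.8
Services: 405.5 - 167.0 - 137.8 = 100.7
Primary income: -26.8 - 158.4 = -185.2
Secondary income: 235.6 + 47.7 = 283.3
Current account = (-155.8) + 100.7 + (-185.2) + 283.3 = 43.0
(Excluded from the current account — financial account: domestic pension funds' purchases of foreign equities 430.6, purchases of foreign government bonds by domestic residents 454.7, sale of domestic government bonds to non-residents 235.2; capital account: debt forgiveness received from foreign official creditors 87.6, acquisition of foreign patents and trademarks (non-produced assets) 34.5.)

43.0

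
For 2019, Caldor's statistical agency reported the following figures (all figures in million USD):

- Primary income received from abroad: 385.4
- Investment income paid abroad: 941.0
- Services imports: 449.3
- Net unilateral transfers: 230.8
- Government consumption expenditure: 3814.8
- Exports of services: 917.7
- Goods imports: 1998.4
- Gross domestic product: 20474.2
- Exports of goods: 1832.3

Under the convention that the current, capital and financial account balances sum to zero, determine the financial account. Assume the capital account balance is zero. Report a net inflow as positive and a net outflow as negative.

22.5

Goods balance = 1832.3 - 1998.4 = -166.1
Services balance = 917.7 - 449.3 = 468.4
Trade balance (goods + services) = -166.1 + 468.4 = 302.3
Net primary income = 385.4 - 941.0 = -555.6
Net secondary income = 230.8
Current account = 302.3 + (-555.6) + 230.8 = -22.5
Financial account = -(-22.5) = 22.5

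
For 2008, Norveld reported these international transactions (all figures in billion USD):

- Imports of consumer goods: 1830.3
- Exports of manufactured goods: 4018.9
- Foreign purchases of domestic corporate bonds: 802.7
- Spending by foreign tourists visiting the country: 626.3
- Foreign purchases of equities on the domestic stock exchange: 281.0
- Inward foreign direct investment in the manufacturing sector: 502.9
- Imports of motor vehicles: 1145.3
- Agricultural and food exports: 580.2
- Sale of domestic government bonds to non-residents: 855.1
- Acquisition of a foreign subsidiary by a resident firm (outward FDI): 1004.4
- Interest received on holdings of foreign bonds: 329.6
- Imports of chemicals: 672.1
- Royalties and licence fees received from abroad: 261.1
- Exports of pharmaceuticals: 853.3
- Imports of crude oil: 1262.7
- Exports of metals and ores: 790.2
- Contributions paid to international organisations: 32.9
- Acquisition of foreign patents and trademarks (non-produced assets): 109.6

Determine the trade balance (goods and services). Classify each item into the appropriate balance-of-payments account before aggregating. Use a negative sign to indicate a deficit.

Goods: -672.1 + 853.3 + 4018.9 + 580.2 - 1262.7 - 1830.3 - 1145.3 + 790.2 = 1332.2
Services: 261.1 + 626.3 = 887.4
Trade balance = 1332.2 + 887.4 = 2219.6
(Excluded from the trade balance — financial account: foreign purchases of domestic corporate bonds 802.7, foreign purchases of equities on the domestic stock exchange 281.0, inward foreign direct investment in the manufacturing sector 502.9, sale of domestic government bonds to non-residents 855.1, acquisition of a foreign subsidiary by a resident firm (outward FDI) 1004.4; primary income: interest received on holdings of foreign bonds 329.6; secondary income: contributions paid to international organisations 32.9; capital account: acquisition of foreign patents and trademarks (non-produced assets) 109.6.)

2219.6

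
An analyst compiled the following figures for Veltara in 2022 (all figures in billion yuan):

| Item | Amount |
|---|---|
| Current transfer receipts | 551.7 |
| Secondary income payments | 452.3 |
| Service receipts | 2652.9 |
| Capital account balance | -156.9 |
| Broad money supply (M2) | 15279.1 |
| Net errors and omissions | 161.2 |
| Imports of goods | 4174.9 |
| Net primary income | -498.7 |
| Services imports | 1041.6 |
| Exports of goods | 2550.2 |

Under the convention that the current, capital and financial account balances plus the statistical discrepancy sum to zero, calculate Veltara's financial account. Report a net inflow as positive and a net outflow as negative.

Goods balance = 2550.2 - 4174.9 = -1624.7
Services balance = 2652.9 - 1041.6 = 1611.3
Trade balance (goods + services) = -1624.7 + 1611.3 = -13.4
Net primary income = -498.7
Net secondary income = 551.7 - 452.3 = 99.4
Current account = -13.4 + (-498.7) + 99.4 = -412.7
Financial account = -(-412.7 + (-156.9) + 161.2) = 408.4

408.4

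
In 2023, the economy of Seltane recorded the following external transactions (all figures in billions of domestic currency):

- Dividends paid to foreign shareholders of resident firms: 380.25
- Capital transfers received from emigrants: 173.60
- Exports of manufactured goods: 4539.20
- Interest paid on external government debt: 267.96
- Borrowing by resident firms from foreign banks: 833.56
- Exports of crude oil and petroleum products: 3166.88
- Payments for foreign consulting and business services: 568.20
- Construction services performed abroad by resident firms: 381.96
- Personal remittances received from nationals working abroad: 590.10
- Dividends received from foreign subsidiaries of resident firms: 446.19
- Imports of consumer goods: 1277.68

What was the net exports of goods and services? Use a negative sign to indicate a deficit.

6242.16

Goods: 4539.20 - 1277.68 + 3166.88 = 6428.40
Services: -568.20 + 381.96 = -186.24
Trade balance = 6428.40 + (-186.24) = 6242.16
(Excluded from the trade balance — primary income: dividends paid to foreign shareholders of resident firms 380.25, interest paid on external government debt 267.96, dividends received from foreign subsidiaries of resident firms 446.19; capital account: capital transfers received from emigrants 173.60; financial account: borrowing by resident firms from foreign banks 833.56; secondary income: personal remittances received from nationals working abroad 590.10.)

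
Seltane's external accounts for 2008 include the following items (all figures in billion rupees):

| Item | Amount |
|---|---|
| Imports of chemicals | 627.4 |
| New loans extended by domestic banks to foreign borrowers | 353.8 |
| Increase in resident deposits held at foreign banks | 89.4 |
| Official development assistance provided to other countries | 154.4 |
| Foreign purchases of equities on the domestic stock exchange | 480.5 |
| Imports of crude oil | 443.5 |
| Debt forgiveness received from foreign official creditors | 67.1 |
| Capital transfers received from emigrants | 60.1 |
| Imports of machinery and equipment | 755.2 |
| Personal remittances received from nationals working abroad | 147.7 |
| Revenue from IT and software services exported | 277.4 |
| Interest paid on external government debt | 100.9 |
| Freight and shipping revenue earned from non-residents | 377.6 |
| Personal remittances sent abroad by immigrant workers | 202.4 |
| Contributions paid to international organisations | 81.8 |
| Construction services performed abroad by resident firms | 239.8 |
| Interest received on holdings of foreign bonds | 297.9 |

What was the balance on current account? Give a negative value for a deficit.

Goods: -443.5 - 755.2 - 627.4 = -1826.1
Services: 239.8 + 277.4 + 377.6 = 894.8
Primary income: -100.9 + 297.9 = 197.0
Secondary income: -154.4 - 81.8 + 147.7 - 202.4 = -290.9
Current account = (-1826.1) + 894.8 + 197.0 + (-290.9) = -1025.2
(Excluded from the current account — financial account: new loans extended by domestic banks to foreign borrowers 353.8, increase in resident deposits held at foreign banks 89.4, foreign purchases of equities on the domestic stock exchange 480.5; capital account: debt forgiveness received from foreign official creditors 67.1, capital transfers received from emigrants 60.1.)

-1025.2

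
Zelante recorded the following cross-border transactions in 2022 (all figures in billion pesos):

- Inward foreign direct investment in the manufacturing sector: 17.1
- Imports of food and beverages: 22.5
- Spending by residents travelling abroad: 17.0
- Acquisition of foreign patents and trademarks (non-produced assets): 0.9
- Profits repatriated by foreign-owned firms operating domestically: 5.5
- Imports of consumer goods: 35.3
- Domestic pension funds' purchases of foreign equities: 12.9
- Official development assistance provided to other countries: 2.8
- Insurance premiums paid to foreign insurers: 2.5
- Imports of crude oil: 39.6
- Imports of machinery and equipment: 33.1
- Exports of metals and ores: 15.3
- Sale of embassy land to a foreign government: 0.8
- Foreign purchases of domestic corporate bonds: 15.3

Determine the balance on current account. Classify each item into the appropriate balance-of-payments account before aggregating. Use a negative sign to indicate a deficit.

-143.0

Goods: -35.3 - 33.1 - 39.6 + 15.3 - 22.5 = -115.2
Services: -17.0 - 2.5 = -19.5
Primary income: -5.5
Secondary income: -2.8
Current account = (-115.2) + (-19.5) + (-5.5) + (-2.8) = -143.0
(Excluded from the current account — financial account: inward foreign direct investment in the manufacturing sector 17.1, domestic pension funds' purchases of foreign equities 12.9, foreign purchases of domestic corporate bonds 15.3; capital account: acquisition of foreign patents and trademarks (non-produced assets) 0.9, sale of embassy land to a foreign government 0.8.)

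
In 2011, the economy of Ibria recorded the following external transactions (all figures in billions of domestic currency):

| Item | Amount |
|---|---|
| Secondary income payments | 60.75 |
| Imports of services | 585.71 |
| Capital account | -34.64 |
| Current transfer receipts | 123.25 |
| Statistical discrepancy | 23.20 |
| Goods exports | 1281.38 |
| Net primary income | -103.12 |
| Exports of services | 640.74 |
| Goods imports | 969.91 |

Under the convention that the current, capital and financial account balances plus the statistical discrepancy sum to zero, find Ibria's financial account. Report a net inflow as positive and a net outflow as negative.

Goods balance = 1281.38 - 969.91 = 311.47
Services balance = 640.74 - 585.71 = 55.03
Trade balance (goods + services) = 311.47 + 55.03 = 366.50
Net primary income = -103.12
Net secondary income = 123.25 - 60.75 = 62.50
Current account = 366.50 + (-103.12) + 62.50 = 325.88
Financial account = -(325.88 + (-34.64) + 23.20) = -314.44

-314.44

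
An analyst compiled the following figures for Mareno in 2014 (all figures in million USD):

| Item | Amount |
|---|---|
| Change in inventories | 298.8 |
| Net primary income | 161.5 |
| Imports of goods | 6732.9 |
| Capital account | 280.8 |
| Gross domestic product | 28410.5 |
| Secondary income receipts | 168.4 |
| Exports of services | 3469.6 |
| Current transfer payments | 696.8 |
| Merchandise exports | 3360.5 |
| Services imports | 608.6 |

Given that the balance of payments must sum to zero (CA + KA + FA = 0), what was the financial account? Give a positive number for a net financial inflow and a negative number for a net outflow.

Goods balance = 3360.5 - 6732.9 = -3372.4
Services balance = 3469.6 - 608.6 = 2861.0
Trade balance (goods + services) = -3372.4 + 2861.0 = -511.4
Net primary income = 161.5
Net secondary income = 168.4 - 696.8 = -528.4
Current account = -511.4 + 161.5 + (-528.4) = -878.3
Financial account = -(-878.3 + 280.8) = 597.5

597.5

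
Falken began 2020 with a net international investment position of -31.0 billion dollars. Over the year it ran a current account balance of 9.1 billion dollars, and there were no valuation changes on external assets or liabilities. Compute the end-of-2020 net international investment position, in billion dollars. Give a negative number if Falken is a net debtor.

With no valuation effects, change in NIIP = current account = 9.1
End-of-year NIIP = -31.0 + 9.1 = -21.9

-21.9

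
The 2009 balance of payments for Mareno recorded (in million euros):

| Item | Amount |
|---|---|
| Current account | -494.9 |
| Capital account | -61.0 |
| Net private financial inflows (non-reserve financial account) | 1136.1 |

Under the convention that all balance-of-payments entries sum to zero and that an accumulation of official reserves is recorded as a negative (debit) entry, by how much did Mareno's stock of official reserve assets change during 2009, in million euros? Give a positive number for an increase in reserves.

Official reserve transactions balance = -((-494.9) + (-61.0) + 1136.1) = -580.2
An accumulation of reserves is recorded as a debit (negative entry), so the change in the stock of reserves is the negative of that balance.
Change in official reserves = -(-580.2) = 580.2

580.2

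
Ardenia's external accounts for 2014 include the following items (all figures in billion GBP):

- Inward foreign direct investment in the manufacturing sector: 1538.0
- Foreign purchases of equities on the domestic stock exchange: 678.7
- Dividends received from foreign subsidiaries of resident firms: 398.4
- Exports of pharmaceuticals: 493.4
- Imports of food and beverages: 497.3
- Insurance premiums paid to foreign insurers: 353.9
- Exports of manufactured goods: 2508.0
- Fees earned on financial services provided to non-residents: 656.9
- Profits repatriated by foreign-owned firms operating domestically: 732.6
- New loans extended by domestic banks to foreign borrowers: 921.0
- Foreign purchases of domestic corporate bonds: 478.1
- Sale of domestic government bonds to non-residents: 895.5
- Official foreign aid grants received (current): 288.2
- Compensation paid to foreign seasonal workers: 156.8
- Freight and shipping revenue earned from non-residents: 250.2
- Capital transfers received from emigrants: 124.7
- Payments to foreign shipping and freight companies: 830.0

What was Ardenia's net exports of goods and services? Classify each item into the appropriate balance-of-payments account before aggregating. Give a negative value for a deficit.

2227.3

Goods: -497.3 + 2508.0 + 493.4 = 2504.1
Services: 250.2 + 656.9 - 830.0 - 353.9 = -276.8
Trade balance = 2504.1 + (-276.8) = 2227.3
(Excluded from the trade balance — financial account: inward foreign direct investment in the manufacturing sector 1538.0, foreign purchases of equities on the domestic stock exchange 678.7, new loans extended by domestic banks to foreign borrowers 921.0, foreign purchases of domestic corporate bonds 478.1, sale of domestic government bonds to non-residents 895.5; primary income: dividends received from foreign subsidiaries of resident firms 398.4, profits repatriated by foreign-owned firms operating domestically 732.6, compensation paid to foreign seasonal workers 156.8; secondary income: official foreign aid grants received (current) 288.2; capital account: capital transfers received from emigrants 124.7.)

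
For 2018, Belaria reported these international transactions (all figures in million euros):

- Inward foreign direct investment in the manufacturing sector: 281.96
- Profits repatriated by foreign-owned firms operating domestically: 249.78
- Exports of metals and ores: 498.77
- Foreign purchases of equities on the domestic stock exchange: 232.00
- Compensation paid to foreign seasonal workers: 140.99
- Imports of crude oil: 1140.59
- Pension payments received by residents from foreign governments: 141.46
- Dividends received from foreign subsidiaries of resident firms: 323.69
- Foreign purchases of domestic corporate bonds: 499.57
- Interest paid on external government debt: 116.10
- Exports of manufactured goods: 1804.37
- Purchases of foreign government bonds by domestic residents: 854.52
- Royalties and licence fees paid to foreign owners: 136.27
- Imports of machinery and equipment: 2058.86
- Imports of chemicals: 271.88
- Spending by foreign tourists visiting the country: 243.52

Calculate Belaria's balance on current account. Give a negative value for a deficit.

-1102.66

Goods: -271.88 - 1140.59 + 1804.37 + 498.77 - 2058.86 = -1168.19
Services: -136.27 + 243.52 = 107.25
Primary income: 323.69 - 249.78 - 116.10 - 140.99 = -183.18
Secondary income: 141.46
Current account = (-1168.19) + 107.25 + (-183.18) + 141.46 = -1102.66
(Excluded from the current account — financial account: inward foreign direct investment in the manufacturing sector 281.96, foreign purchases of equities on the domestic stock exchange 232.00, foreign purchases of domestic corporate bonds 499.57, purchases of foreign government bonds by domestic residents 854.52.)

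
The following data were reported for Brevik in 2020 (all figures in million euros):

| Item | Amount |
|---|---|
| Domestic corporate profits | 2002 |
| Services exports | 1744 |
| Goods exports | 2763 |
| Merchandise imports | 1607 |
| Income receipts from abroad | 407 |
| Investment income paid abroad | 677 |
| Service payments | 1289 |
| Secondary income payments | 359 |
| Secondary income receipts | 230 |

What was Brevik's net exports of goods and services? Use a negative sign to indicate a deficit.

Goods balance = 2763 - 1607 = 1156
Services balance = 1744 - 1289 = 455
Trade balance (goods + services) = 1156 + 455 = 1611

1611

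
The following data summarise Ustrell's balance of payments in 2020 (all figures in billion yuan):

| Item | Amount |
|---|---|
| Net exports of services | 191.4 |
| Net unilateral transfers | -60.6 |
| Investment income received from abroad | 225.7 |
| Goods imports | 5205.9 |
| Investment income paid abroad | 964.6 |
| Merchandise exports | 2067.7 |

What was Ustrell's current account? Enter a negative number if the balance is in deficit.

-3746.3

Goods balance = 2067.7 - 5205.9 = -3138.2
Services balance = 191.4
Trade balance (goods + services) = -3138.2 + 191.4 = -2946.8
Net primary income = 225.7 - 964.6 = -738.9
Net secondary income = -60.6
Current account = -2946.8 + (-738.9) + (-60.6) = -3746.3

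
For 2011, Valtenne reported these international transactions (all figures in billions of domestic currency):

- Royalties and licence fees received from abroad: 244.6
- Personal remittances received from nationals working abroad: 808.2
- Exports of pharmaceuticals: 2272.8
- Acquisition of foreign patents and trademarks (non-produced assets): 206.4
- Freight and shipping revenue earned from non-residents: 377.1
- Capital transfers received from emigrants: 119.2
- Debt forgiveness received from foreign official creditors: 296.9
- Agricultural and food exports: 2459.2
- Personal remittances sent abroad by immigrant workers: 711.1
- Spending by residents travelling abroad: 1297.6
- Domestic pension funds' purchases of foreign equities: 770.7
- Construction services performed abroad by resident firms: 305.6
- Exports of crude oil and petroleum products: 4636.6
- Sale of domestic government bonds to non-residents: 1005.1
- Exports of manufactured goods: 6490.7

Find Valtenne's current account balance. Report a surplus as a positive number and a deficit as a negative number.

15586.1

Goods: 4636.6 + 2459.2 + 6490.7 + 2272.8 = 15859.3
Services: 305.6 + 377.1 + 244.6 - 1297.6 = -370.3
Secondary income: -711.1 + 808.2 = 97.1
Current account = 15859.3 + (-370.3) + 97.1 = 15586.1
(Excluded from the current account — capital account: acquisition of foreign patents and trademarks (non-produced assets) 206.4, capital transfers received from emigrants 119.2, debt forgiveness received from foreign official creditors 296.9; financial account: domestic pension funds' purchases of foreign equities 770.7, sale of domestic government bonds to non-residents 1005.1.)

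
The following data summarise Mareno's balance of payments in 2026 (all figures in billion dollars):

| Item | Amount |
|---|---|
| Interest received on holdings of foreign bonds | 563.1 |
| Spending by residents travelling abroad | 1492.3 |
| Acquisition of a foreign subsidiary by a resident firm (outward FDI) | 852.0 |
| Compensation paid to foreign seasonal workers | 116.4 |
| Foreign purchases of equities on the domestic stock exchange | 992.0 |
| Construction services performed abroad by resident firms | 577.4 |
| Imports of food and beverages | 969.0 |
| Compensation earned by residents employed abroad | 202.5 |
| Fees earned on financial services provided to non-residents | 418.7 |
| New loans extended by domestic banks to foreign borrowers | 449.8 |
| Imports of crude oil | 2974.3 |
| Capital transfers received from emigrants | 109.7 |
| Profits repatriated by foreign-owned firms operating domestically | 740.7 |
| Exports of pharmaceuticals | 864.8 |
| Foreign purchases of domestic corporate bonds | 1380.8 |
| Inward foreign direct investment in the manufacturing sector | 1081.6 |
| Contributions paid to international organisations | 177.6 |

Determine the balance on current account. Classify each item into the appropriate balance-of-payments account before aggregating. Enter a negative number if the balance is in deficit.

-3843.8

Goods: -2974.3 - 969.0 + 864.8 = -3078.5
Services: 577.4 + 418.7 - 1492.3 = -496.2
Primary income: -740.7 - 116.4 + 563.1 + 202.5 = -91.5
Secondary income: -177.6
Current account = (-3078.5) + (-496.2) + (-91.5) + (-177.6) = -3843.8
(Excluded from the current account — financial account: acquisition of a foreign subsidiary by a resident firm (outward FDI) 852.0, foreign purchases of equities on the domestic stock exchange 992.0, new loans extended by domestic banks to foreign borrowers 449.8, foreign purchases of domestic corporate bonds 1380.8, inward foreign direct investment in the manufacturing sector 1081.6; capital account: capital transfers received from emigrants 109.7.)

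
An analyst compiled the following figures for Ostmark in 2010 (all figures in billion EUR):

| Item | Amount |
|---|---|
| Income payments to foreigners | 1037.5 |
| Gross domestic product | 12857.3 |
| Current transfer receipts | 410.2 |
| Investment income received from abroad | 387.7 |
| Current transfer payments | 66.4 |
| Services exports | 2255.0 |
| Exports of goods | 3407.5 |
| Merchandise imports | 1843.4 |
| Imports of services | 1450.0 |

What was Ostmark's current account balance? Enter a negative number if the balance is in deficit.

2063.1

Goods balance = 3407.5 - 1843.4 = 1564.1
Services balance = 2255.0 - 1450.0 = 805.0
Trade balance (goods + services) = 1564.1 + 805.0 = 2369.1
Net primary income = 387.7 - 1037.5 = -649.8
Net secondary income = 410.2 - 66.4 = 343.8
Current account = 2369.1 + (-649.8) + 343.8 = 2063.1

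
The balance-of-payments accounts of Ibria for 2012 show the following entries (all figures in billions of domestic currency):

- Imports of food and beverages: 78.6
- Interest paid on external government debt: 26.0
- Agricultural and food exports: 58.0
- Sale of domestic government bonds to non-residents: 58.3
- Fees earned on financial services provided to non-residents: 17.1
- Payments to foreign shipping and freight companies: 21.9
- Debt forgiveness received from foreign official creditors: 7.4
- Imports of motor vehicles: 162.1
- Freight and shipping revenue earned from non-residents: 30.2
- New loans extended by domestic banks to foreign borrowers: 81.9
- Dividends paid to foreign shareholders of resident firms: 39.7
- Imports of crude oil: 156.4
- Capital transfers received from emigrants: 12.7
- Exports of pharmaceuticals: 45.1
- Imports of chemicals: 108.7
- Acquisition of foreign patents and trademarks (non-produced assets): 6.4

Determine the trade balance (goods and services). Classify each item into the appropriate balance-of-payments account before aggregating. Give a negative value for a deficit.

-377.3

Goods: -162.1 + 58.0 - 156.4 - 78.6 - 108.7 + 45.1 = -402.7
Services: -21.9 + 17.1 + 30.2 = 25.4
Trade balance = -402.7 + 25.4 = -377.3
(Excluded from the trade balance — primary income: interest paid on external government debt 26.0, dividends paid to foreign shareholders of resident firms 39.7; financial account: sale of domestic government bonds to non-residents 58.3, new loans extended by domestic banks to foreign borrowers 81.9; capital account: debt forgiveness received from foreign official creditors 7.4, capital transfers received from emigrants 12.7, acquisition of foreign patents and trademarks (non-produced assets) 6.4.)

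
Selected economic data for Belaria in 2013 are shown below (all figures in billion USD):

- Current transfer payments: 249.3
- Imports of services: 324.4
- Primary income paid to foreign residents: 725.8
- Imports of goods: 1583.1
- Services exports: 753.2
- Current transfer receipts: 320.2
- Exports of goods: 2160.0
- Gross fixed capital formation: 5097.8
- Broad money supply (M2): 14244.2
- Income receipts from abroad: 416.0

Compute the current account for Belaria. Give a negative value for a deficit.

Goods balance = 2160.0 - 1583.1 = 576.9
Services balance = 753.2 - 324.4 = 428.8
Trade balance (goods + services) = 576.9 + 428.8 = 1005.7
Net primary income = 416.0 - 725.8 = -309.8
Net secondary income = 320.2 - 249.3 = 70.9
Current account = 1005.7 + (-309.8) + 70.9 = 766.8

766.8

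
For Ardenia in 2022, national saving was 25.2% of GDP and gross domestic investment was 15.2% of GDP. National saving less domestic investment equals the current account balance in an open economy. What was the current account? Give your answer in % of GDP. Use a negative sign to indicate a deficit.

10.0

CA = S - I = 25.2 - 15.2 = 10.0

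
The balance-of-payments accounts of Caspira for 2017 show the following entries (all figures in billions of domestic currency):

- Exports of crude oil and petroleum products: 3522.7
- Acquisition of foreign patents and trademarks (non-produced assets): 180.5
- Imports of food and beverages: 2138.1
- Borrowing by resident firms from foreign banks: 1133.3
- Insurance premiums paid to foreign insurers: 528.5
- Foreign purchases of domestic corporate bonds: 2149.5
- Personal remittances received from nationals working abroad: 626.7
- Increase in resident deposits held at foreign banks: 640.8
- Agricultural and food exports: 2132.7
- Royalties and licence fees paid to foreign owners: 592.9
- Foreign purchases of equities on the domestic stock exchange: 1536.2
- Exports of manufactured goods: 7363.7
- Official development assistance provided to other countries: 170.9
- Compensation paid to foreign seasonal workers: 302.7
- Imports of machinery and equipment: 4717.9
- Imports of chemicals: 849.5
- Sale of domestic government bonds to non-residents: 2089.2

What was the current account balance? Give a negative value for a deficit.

Goods: 2132.7 + 3522.7 - 4717.9 - 2138.1 + 7363.7 - 849.5 = 5313.6
Services: -592.9 - 528.5 = -1121.4
Primary income: -302.7
Secondary income: -170.9 + 626.7 = 455.8
Current account = 5313.6 + (-1121.4) + (-302.7) + 455.8 = 4345.3
(Excluded from the current account — capital account: acquisition of foreign patents and trademarks (non-produced assets) 180.5; financial account: borrowing by resident firms from foreign banks 1133.3, foreign purchases of domestic corporate bonds 2149.5, increase in resident deposits held at foreign banks 640.8, foreign purchases of equities on the domestic stock exchange 1536.2, sale of domestic government bonds to non-residents 2089.2.)

4345.3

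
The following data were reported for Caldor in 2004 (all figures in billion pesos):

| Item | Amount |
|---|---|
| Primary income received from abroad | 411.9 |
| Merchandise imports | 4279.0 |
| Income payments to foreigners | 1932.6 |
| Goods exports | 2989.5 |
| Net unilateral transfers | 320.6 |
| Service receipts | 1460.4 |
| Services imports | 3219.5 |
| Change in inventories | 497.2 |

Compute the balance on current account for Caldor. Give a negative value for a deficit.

Goods balance = 2989.5 - 4279.0 = -1289.5
Services balance = 1460.4 - 3219.5 = -1759.1
Trade balance (goods + services) = -1289.5 + (-1759.1) = -3048.6
Net primary income = 411.9 - 1932.6 = -1520.7
Net secondary income = 320.6
Current account = -3048.6 + (-1520.7) + 320.6 = -4248.7

-4248.7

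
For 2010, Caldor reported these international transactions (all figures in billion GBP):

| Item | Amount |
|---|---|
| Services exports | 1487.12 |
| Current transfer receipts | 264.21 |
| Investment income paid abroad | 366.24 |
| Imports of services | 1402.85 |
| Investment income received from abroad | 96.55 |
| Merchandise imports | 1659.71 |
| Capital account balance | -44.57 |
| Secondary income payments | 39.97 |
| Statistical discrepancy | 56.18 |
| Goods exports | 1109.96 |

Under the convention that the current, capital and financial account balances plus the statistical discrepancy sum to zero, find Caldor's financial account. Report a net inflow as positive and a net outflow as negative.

499.32

Goods balance = 1109.96 - 1659.71 = -549.75
Services balance = 1487.12 - 1402.85 = 84.27
Trade balance (goods + services) = -549.75 + 84.27 = -465.48
Net primary income = 96.55 - 366.24 = -269.69
Net secondary income = 264.21 - 39.97 = 224.24
Current account = -465.48 + (-269.69) + 224.24 = -510.93
Financial account = -(-510.93 + (-44.57) + 56.18) = 499.32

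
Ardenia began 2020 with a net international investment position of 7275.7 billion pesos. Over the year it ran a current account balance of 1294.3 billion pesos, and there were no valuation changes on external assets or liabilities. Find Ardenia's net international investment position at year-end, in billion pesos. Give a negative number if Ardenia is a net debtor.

8570.0

With no valuation effects, change in NIIP = current account = 1294.3
End-of-year NIIP = 7275.7 + 1294.3 = 8570.0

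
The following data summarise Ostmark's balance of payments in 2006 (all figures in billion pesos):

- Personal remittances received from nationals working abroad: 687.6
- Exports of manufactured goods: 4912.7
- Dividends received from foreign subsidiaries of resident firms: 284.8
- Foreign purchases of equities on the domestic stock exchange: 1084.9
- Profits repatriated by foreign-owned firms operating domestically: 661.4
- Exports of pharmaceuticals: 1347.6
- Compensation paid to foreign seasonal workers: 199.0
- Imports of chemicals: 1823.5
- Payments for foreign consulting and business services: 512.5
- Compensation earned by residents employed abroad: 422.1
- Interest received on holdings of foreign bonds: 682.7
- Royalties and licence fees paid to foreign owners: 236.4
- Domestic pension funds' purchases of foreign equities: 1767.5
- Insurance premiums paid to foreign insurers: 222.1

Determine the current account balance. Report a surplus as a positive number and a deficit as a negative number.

4682.6

Goods: -1823.5 + 1347.6 + 4912.7 = 4436.8
Services: -222.1 - 236.4 - 512.5 = -971.0
Primary income: 682.7 + 422.1 + 284.8 - 199.0 - 661.4 = 529.2
Secondary income: 687.6
Current account = 4436.8 + (-971.0) + 529.2 + 687.6 = 4682.6
(Excluded from the current account — financial account: foreign purchases of equities on the domestic stock exchange 1084.9, domestic pension funds' purchases of foreign equities 1767.5.)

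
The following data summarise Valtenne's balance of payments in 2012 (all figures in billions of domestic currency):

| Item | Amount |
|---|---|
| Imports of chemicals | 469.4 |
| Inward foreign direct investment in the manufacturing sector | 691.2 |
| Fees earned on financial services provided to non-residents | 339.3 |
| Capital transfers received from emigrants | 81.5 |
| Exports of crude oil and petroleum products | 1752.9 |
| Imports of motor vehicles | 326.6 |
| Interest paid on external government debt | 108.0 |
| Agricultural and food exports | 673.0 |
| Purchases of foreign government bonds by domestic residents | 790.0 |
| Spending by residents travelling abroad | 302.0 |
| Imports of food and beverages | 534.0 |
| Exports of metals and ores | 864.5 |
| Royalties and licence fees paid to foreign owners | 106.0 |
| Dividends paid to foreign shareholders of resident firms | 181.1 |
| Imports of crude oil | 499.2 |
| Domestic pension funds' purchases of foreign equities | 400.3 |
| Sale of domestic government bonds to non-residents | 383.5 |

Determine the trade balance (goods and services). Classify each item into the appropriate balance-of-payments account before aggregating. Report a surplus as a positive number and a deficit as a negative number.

Goods: 1752.9 + 864.5 - 499.2 - 534.0 - 469.4 - 326.6 + 673.0 = 1461.2
Services: -106.0 - 302.0 + 339.3 = -68.7
Trade balance = 1461.2 + (-68.7) = 1392.5
(Excluded from the trade balance — financial account: inward foreign direct investment in the manufacturing sector 691.2, purchases of foreign government bonds by domestic residents 790.0, domestic pension funds' purchases of foreign equities 400.3, sale of domestic government bonds to non-residents 383.5; capital account: capital transfers received from emigrants 81.5; primary income: interest paid on external government debt 108.0, dividends paid to foreign shareholders of resident firms 181.1.)

1392.5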